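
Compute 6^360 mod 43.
Using Fermat: 6^{42} ≡ 1 (mod 43). 360 ≡ 24 (mod 42). So 6^{360} ≡ 6^{24} ≡ 1 (mod 43)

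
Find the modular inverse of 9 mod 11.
Since 11 is prime, by Fermat 9^(-1) ≡ 9^{9} ≡ 5 mod 11. Verify: 9 × 5 = 45 ≡ 1 mod 11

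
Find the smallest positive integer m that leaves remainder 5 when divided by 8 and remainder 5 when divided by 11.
M = 8 × 11 = 88. M₁ = 11, y₁ ≡ 3 mod 8. M₂ = 8, y₂ ≡ 7 mod 11. m = 5×11×3 + 5×8×7 ≡ 5 mod 88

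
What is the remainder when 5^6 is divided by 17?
By repeated squaring mod 17: 5^{1}≡5, 5^{2}≡8, 5^{4}≡13. Then 5^{6} = 5^{4+2} ≡ 13 × 8 ≡ 2 mod 17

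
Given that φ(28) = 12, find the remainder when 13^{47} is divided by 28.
By Euler: 13^{12} ≡ 1 mod 28 since gcd(13, 28) = 1. 47 = 3×12 + 11. So 13^{47} ≡ 13^{11} ≡ 13 mod 28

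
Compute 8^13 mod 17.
By repeated squaring mod 17: 8^{1}≡8, 8^{2}≡13, 8^{4}≡16, 8^{8}≡1. Then 8^{13} = 8^{8+4+1} ≡ 1 × 16 × 8 ≡ 9 mod 17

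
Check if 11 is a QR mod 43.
By Euler's criterion: 11^{21} ≡ 1 (mod 43). Since this equals 1, 11 is a QR.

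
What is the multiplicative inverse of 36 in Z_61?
Since 61 is prime, by Fermat 36^(-1) ≡ 36^{59} ≡ 39 mod 61. Verify: 36 × 39 = 1404 ≡ 1 mod 61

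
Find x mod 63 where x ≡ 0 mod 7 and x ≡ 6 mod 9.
M = 7 × 9 = 63. M₁ = 9, y₁ ≡ 4 mod 7. M₂ = 7, y₂ ≡ 4 mod 9. x = 0×9×4 + 6×7×4 ≡ 42 mod 63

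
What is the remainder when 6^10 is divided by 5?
Using Fermat: 6^{4} ≡ 1 (mod 5). 10 ≡ 2 (mod 4). So 6^{10} ≡ 6^{2} ≡ 1 (mod 5)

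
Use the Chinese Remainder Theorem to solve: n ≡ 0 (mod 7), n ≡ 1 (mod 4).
M = 7 × 4 = 28. M₁ = 4, y₁ ≡ 2 (mod 7). M₂ = 7, y₂ ≡ 3 (mod 4). n = 0×4×2 + 1×7×3 ≡ 21 (mod 28)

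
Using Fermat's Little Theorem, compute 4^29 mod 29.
By Fermat: 4^{28} ≡ 1 mod 29. So 4^{29} = 4^{28} · 4^{1} ≡ 4^{1} ≡ 4 mod 29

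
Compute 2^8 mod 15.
By repeated squaring (mod 15): 2^{1}≡2, 2^{2}≡4, 2^{4}≡1, 2^{8}≡1. So 2^{8} ≡ 1 (mod 15)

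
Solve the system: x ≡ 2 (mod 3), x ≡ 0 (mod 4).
M = 3 × 4 = 12. M₁ = 4, y₁ ≡ 1 (mod 3). M₂ = 3, y₂ ≡ 3 (mod 4). x = 2×4×1 + 0×3×3 ≡ 8 (mod 12)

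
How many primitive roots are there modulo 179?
Number of primitive roots mod 179 = φ(p-1) = φ(178) = 88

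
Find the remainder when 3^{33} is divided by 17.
By Fermat: 3^{16} ≡ 1 (mod 17). 33 = 2×16 + 1. So 3^{33} ≡ 3^{1} ≡ 3 (mod 17)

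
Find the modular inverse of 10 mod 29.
Since 29 is prime, by Fermat 10^(-1) ≡ 10^{27} ≡ 3 mod 29. Verify: 10 × 3 = 30 ≡ 1 mod 29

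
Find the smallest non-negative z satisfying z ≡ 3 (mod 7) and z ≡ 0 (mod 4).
M = 7 × 4 = 28. M₁ = 4, y₁ ≡ 2 (mod 7). M₂ = 7, y₂ ≡ 3 (mod 4). z = 3×4×2 + 0×7×3 ≡ 24 (mod 28)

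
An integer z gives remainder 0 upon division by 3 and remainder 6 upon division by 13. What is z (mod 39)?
M = 3 × 13 = 39. M₁ = 13, y₁ ≡ 1 (mod 3). M₂ = 3, y₂ ≡ 9 (mod 13). z = 0×13×1 + 6×3×9 ≡ 6 (mod 39)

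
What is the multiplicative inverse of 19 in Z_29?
Since 29 is prime, by Fermat 19^(-1) ≡ 19^{27} ≡ 26 (mod 29). Verify: 19 × 26 = 494 ≡ 1 (mod 29)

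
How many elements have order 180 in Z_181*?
A prime p has φ(p-1) primitive roots; here φ(180) = 48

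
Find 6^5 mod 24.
By repeated squaring mod 24: 6^{1}≡6, 6^{2}≡12, 6^{4}≡0. Then 6^{5} = 6^{4+1} ≡ 0 × 6 ≡ 0 mod 24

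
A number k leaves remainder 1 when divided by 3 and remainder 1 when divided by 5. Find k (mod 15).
M = 3 × 5 = 15. M₁ = 5, y₁ ≡ 2 (mod 3). M₂ = 3, y₂ ≡ 2 (mod 5). k = 1×5×2 + 1×3×2 ≡ 1 (mod 15)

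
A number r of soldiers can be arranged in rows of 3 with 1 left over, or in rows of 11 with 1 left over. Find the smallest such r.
M = 3 × 11 = 33. M₁ = 11, y₁ ≡ 2 (mod 3). M₂ = 3, y₂ ≡ 4 (mod 11). r = 1×11×2 + 1×3×4 ≡ 1 (mod 33)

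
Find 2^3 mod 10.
2^{3} = 8 ≡ 8 mod 10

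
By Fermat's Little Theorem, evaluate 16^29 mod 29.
By Fermat: 16^{28} ≡ 1 (mod 29). So 16^{29} = 16^{28} · 16^{1} ≡ 16^{1} ≡ 16 (mod 29)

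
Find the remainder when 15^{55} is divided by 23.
By Fermat: 15^{22} ≡ 1 mod 23. 55 = 2×22 + 11. So 15^{55} ≡ 15^{11} ≡ 22 mod 23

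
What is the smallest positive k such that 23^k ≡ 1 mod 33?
Powers of 23 mod 33: 23^1≡23, 23^2≡1. ord_33(23) = 2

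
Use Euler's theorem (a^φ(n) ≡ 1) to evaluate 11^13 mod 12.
By Euler: 11^{4} ≡ 1 (mod 12) since gcd(11, 12) = 1. 13 = 3×4 + 1. So 11^{13} ≡ 11^{1} ≡ 11 (mod 12)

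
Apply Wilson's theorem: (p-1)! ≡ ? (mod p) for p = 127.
By Wilson's theorem, (126)! ≡ -1 ≡ 126 (mod 127)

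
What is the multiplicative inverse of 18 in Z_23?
Since 23 is prime, by Fermat 18^(-1) ≡ 18^{21} ≡ 9 (mod 23). Verify: 18 × 9 = 162 ≡ 1 (mod 23)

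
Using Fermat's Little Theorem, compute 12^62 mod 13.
By Fermat: 12^{12} ≡ 1 mod 13. 62 = 5×12 + 2. So 12^{62} ≡ 12^{2} ≡ 1 mod 13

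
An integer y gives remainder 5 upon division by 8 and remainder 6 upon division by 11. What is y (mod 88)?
M = 8 × 11 = 88. M₁ = 11, y₁ ≡ 3 (mod 8). M₂ = 8, y₂ ≡ 7 (mod 11). y = 5×11×3 + 6×8×7 ≡ 61 (mod 88)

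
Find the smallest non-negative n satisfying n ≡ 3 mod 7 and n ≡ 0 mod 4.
M = 7 × 4 = 28. M₁ = 4, y₁ ≡ 2 mod 7. M₂ = 7, y₂ ≡ 3 mod 4. n = 3×4×2 + 0×7×3 ≡ 24 mod 28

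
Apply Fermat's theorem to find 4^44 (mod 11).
By Fermat: 4^{10} ≡ 1 (mod 11). 44 = 4×10 + 4. So 4^{44} ≡ 4^{4} ≡ 3 (mod 11)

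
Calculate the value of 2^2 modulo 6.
2^{2} = 4 ≡ 4 mod 6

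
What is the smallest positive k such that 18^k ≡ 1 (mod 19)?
Powers of 18 mod 19: 18^1≡18, 18^2≡1. Order = 2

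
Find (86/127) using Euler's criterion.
(86/127) = 86^{63} mod 127 = -1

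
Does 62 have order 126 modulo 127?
62^{63} ≡ 1 (mod 127) and 63 < 126, so ord_127(62) = 63 ≠ 126 and 62 is not a primitive root.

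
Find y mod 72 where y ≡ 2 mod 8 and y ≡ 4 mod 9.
M = 8 × 9 = 72. M₁ = 9, y₁ ≡ 1 mod 8. M₂ = 8, y₂ ≡ 8 mod 9. y = 2×9×1 + 4×8×8 ≡ 58 mod 72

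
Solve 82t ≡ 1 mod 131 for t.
Since 131 is prime, by Fermat 82^(-1) ≡ 82^{129} ≡ 8 mod 131. Verify: 82 × 8 = 656 ≡ 1 mod 131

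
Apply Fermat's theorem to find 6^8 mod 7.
By Fermat: 6^{6} ≡ 1 mod 7. So 6^{8} = 6^{6} · 6^{2} ≡ 6^{2} ≡ 1 mod 7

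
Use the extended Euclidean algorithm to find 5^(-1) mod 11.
Extended GCD: 5(-2) + 11(1) = 1. So 5^(-1) ≡ -2 ≡ 9 (mod 11). Verify: 5 × 9 = 45 ≡ 1 (mod 11)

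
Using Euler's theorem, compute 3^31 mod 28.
By Euler: 3^{12} ≡ 1 (mod 28) since gcd(3, 28) = 1. 31 = 2×12 + 7. So 3^{31} ≡ 3^{7} ≡ 3 (mod 28)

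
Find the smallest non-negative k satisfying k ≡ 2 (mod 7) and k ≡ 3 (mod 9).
M = 7 × 9 = 63. M₁ = 9, y₁ ≡ 4 (mod 7). M₂ = 7, y₂ ≡ 4 (mod 9). k = 2×9×4 + 3×7×4 ≡ 30 (mod 63)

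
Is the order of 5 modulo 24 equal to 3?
Powers of 5 mod 24: 5^1≡5, 5^2≡1. Already 5^2≡1, so the order is 2 < 3. No, the actual order is 2.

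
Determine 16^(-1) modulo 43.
Since 43 is prime, by Fermat 16^(-1) ≡ 16^{41} ≡ 35 (mod 43). Verify: 16 × 35 = 560 ≡ 1 (mod 43)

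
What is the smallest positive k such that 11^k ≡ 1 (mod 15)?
Powers of 11 mod 15: 11^1≡11, 11^2≡1. So the order of 11 is 2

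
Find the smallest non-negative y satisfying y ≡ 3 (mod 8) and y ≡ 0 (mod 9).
M = 8 × 9 = 72. M₁ = 9, y₁ ≡ 1 (mod 8). M₂ = 8, y₂ ≡ 8 (mod 9). y = 3×9×1 + 0×8×8 ≡ 27 (mod 72)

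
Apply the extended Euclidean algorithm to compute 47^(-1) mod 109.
Extended GCD: 47(-51) + 109(22) = 1. So 47^(-1) ≡ -51 ≡ 58 (mod 109). Verify: 47 × 58 = 2726 ≡ 1 (mod 109)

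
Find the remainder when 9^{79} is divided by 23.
By Fermat: 9^{22} ≡ 1 (mod 23). 79 = 3×22 + 13. So 9^{79} ≡ 9^{13} ≡ 12 (mod 23)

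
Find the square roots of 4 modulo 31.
The square roots of 4 mod 31 are 2 and 29. Verify: 2² = 4 ≡ 4 mod 31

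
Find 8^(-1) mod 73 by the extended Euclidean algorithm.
Extended GCD: 8(-9) + 73(1) = 1. So 8^(-1) ≡ -9 ≡ 64 mod 73. Verify: 8 × 64 = 512 ≡ 1 mod 73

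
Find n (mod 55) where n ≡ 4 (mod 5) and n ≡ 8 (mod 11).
M = 5 × 11 = 55. M₁ = 11, y₁ ≡ 1 (mod 5). M₂ = 5, y₂ ≡ 9 (mod 11). n = 4×11×1 + 8×5×9 ≡ 19 (mod 55)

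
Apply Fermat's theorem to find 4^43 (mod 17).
By Fermat: 4^{16} ≡ 1 (mod 17). 43 = 2×16 + 11. So 4^{43} ≡ 4^{11} ≡ 13 (mod 17)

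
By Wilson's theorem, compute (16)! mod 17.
By Wilson's theorem, (16)! ≡ -1 ≡ 16 mod 17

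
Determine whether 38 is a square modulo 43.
By Euler's criterion: 38^{21} ≡ 1 mod 43. Since this equals 1, 38 is a QR.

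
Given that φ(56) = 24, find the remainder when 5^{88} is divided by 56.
By Euler: 5^{24} ≡ 1 mod 56 since gcd(5, 56) = 1. 88 = 3×24 + 16. So 5^{88} ≡ 5^{16} ≡ 9 mod 56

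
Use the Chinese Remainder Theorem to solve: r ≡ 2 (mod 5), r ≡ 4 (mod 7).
M = 5 × 7 = 35. M₁ = 7, y₁ ≡ 3 (mod 5). M₂ = 5, y₂ ≡ 3 (mod 7). r = 2×7×3 + 4×5×3 ≡ 32 (mod 35)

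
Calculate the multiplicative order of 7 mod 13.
Powers of 7 mod 13: 7^1≡7, 7^2≡10, 7^3≡5, 7^4≡9, 7^5≡11, 7^6≡12, 7^7≡6, 7^8≡3, 7^9≡8, 7^10≡4, 7^11≡2, 7^12≡1. ord_13(7) = 12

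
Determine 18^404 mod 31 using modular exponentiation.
Using Fermat: 18^{30} ≡ 1 (mod 31). 404 ≡ 14 (mod 30). So 18^{404} ≡ 18^{14} ≡ 19 (mod 31)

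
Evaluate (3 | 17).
(3/17) = 3^{8} mod 17 = -1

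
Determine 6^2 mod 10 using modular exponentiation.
6^{2} = 36 ≡ 6 mod 10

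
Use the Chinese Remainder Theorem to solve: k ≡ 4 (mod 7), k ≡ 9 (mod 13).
M = 7 × 13 = 91. M₁ = 13, y₁ ≡ 6 (mod 7). M₂ = 7, y₂ ≡ 2 (mod 13). k = 4×13×6 + 9×7×2 ≡ 74 (mod 91)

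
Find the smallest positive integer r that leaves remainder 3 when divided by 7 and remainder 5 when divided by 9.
M = 7 × 9 = 63. M₁ = 9, y₁ ≡ 4 (mod 7). M₂ = 7, y₂ ≡ 4 (mod 9). r = 3×9×4 + 5×7×4 ≡ 59 (mod 63)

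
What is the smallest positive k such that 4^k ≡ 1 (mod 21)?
Powers of 4 mod 21: 4^1≡4, 4^2≡16, 4^3≡1. ord_21(4) = 3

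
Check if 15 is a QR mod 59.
By Euler's criterion: 15^{29} ≡ 1 (mod 59). Since this equals 1, 15 is a QR.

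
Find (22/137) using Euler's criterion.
(22/137) = 22^{68} mod 137 = 1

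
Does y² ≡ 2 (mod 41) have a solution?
By Euler's criterion: 2^{20} ≡ 1 (mod 41). Since this equals 1, 2 is a QR.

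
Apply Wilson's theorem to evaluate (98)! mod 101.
(100)! = (98)! × (99) × (100) ≡ -1 (mod 101). So (98)! ≡ -1 × [(100)(99)]^(-1) ≡ 50 (mod 101)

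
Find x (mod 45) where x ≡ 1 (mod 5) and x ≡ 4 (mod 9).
M = 5 × 9 = 45. M₁ = 9, y₁ ≡ 4 (mod 5). M₂ = 5, y₂ ≡ 2 (mod 9). x = 1×9×4 + 4×5×2 ≡ 31 (mod 45)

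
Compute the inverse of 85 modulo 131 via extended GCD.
Extended GCD: 85(37) + 131(-24) = 1. So 85^(-1) ≡ 37 mod 131. Verify: 85 × 37 = 3145 ≡ 1 mod 131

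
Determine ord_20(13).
Powers of 13 mod 20: 13^1≡13, 13^2≡9, 13^3≡17, 13^4≡1. So the order of 13 is 4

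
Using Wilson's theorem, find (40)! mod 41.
By Wilson's theorem, (40)! ≡ -1 ≡ 40 mod 41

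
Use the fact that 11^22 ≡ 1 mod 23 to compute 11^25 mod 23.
By Fermat: 11^{22} ≡ 1 mod 23. So 11^{25} = 11^{22} · 11^{3} ≡ 11^{3} ≡ 20 mod 23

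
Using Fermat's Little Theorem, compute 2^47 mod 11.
By Fermat: 2^{10} ≡ 1 (mod 11). 47 = 4×10 + 7. So 2^{47} ≡ 2^{7} ≡ 7 (mod 11)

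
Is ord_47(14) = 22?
Powers of 14 mod 47: 14^1≡14, 14^2≡8, 14^3≡18, 14^4≡17, 14^5≡3, 14^6≡42, 14^7≡24, 14^8≡7, 14^9≡4, 14^10≡9, 14^11≡32, 14^12≡25, 14^13≡21, 14^14≡12, 14^15≡27, 14^16≡2, 14^17≡28, 14^18≡16, 14^19≡36, 14^20≡34, 14^21≡6, 14^22≡37, 14^23≡1. 14^22≡37≢1, so ord ≠ 22. No, the actual order is 23.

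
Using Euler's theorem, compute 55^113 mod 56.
By Euler: 55^{24} ≡ 1 (mod 56) since gcd(55, 56) = 1. 113 = 4×24 + 17. So 55^{113} ≡ 55^{17} ≡ 55 (mod 56)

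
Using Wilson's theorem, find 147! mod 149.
(148)! = (147)! × (148) ≡ -1 (mod 149). So (147)! ≡ -1 × (148)^(-1) ≡ (-1)×(-1) = 1 (mod 149)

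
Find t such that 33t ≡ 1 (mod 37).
Since 37 is prime, by Fermat 33^(-1) ≡ 33^{35} ≡ 9 (mod 37). Verify: 33 × 9 = 297 ≡ 1 (mod 37)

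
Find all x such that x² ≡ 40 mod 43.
The square roots of 40 mod 43 are 13 and 30. Verify: 13² = 169 ≡ 40 mod 43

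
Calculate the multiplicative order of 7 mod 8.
Powers of 7 mod 8: 7^1≡7, 7^2≡1. Order = 2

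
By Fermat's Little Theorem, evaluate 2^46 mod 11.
By Fermat: 2^{10} ≡ 1 (mod 11). 46 = 4×10 + 6. So 2^{46} ≡ 2^{6} ≡ 9 (mod 11)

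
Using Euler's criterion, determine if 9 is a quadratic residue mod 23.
By Euler's criterion: 9^{11} ≡ 1 (mod 23). Since this equals 1, 9 is a QR.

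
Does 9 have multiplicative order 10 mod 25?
Powers of 9 mod 25: 9^1≡9, 9^2≡6, 9^3≡4, 9^4≡11, 9^5≡24, 9^6≡16, 9^7≡19, 9^8≡21, 9^9≡14, 9^10≡1. First k with 9^k≡1 is k=10. Yes, ord_25(9) = 10.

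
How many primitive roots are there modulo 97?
A prime p has φ(p-1) primitive roots; here φ(96) = 32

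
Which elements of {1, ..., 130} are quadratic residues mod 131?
Quadratic residues modulo 131: {1, 3, 4, 5, 7, 9, 11, 12, 13, 15, 16, 20, 21, 25, 27, 28, 33, 34, 35, 36, 38, 39, 41, 43, 44, 45, 46, 48, 49, 52, 53, 55, 58, 59, 60, 61, 62, 63, 64, 65, 74, 75, 77, 80, 81, 84, 89, 91, 94, 99, 100, 101, 102, 105, 107, 108, 109, 112, 113, 114, 117, 121, 123, 125, 129}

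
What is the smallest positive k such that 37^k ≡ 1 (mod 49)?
Powers of 37 mod 49: 37^1≡37, 37^2≡46, 37^3≡36, 37^4≡9, 37^5≡39, 37^6≡22, 37^7≡30, 37^8≡32, 37^9≡8, 37^10≡2, 37^11≡25, 37^12≡43, 37^13≡23, 37^14≡18, 37^15≡29, 37^16≡44, 37^17≡11, 37^18≡15, 37^19≡16, 37^20≡4, 37^21≡1. So the order of 37 is 21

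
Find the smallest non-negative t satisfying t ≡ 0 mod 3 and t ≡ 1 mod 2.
M = 3 × 2 = 6. M₁ = 2, y₁ ≡ 2 mod 3. M₂ = 3, y₂ ≡ 1 mod 2. t = 0×2×2 + 1×3×1 ≡ 3 mod 6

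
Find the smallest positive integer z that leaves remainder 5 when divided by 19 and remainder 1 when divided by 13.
M = 19 × 13 = 247. M₁ = 13, y₁ ≡ 3 (mod 19). M₂ = 19, y₂ ≡ 11 (mod 13). z = 5×13×3 + 1×19×11 ≡ 157 (mod 247)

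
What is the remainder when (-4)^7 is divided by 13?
By repeated squaring mod 13: (-4)^{1}≡9, (-4)^{2}≡3, (-4)^{4}≡9. Then (-4)^{7} = (-4)^{4+2+1} ≡ 9 × 3 × 9 ≡ 9 mod 13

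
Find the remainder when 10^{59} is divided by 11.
By Fermat: 10^{10} ≡ 1 mod 11. 59 = 5×10 + 9. So 10^{59} ≡ 10^{9} ≡ 10 mod 11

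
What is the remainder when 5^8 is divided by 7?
Using Fermat: 5^{6} ≡ 1 (mod 7). 8 ≡ 2 (mod 6). So 5^{8} ≡ 5^{2} ≡ 4 (mod 7)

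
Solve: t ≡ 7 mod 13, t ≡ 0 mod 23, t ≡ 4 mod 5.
M = 13 × 23 × 5 = 1495. M₁ = 115, y₁ ≡ 6 mod 13. M₂ = 65, y₂ ≡ 17 mod 23. M₃ = 299, y₃ ≡ 4 mod 5. t = 7×115×6 + 0×65×17 + 4×299×4 ≡ 644 mod 1495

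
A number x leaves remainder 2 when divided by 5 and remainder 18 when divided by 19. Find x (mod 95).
M = 5 × 19 = 95. M₁ = 19, y₁ ≡ 4 (mod 5). M₂ = 5, y₂ ≡ 4 (mod 19). x = 2×19×4 + 18×5×4 ≡ 37 (mod 95)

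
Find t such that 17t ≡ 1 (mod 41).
Since 41 is prime, by Fermat 17^(-1) ≡ 17^{39} ≡ 29 (mod 41). Verify: 17 × 29 = 493 ≡ 1 (mod 41)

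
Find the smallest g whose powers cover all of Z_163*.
g = 2. For each prime q|162: 2^{81}≡162, 2^{54}≡104, none ≡ 1, so ord_163(2) = 162 and 2 is a primitive root.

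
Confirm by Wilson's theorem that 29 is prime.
(28)! mod 29 = 28. Since this equals -1 mod 29, Wilson confirms 29 is prime.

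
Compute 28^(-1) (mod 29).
Since 29 is prime, by Fermat 28^(-1) ≡ 28^{27} ≡ 28 (mod 29). Verify: 28 × 28 = 784 ≡ 1 (mod 29)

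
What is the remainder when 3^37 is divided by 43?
By repeated squaring mod 43: 3^{1}≡3, 3^{2}≡9, 3^{4}≡38, 3^{8}≡25, 3^{16}≡23, 3^{32}≡13. Then 3^{37} = 3^{32+4+1} ≡ 13 × 38 × 3 ≡ 20 mod 43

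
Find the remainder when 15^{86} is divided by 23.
By Fermat: 15^{22} ≡ 1 mod 23. 86 = 3×22 + 20. So 15^{86} ≡ 15^{20} ≡ 9 mod 23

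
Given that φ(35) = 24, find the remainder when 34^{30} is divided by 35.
By Euler: 34^{24} ≡ 1 (mod 35) since gcd(34, 35) = 1. 30 = 1×24 + 6. So 34^{30} ≡ 34^{6} ≡ 1 (mod 35)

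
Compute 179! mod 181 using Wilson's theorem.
(180)! = (179)! × (180) ≡ -1 mod 181. So (179)! ≡ -1 × (180)^(-1) ≡ (-1)×(-1) = 1 mod 181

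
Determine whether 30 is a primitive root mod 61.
ord_61(30) divides 60. For each prime q|60: 30^{30}≡60, 30^{20}≡13, 30^{12}≡34, none ≡ 1. So 30 has order 60 and is a primitive root mod 61.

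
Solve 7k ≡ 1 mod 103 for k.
Since 103 is prime, by Fermat 7^(-1) ≡ 7^{101} ≡ 59 mod 103. Verify: 7 × 59 = 413 ≡ 1 mod 103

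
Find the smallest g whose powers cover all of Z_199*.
g = 3. For each prime q|198: 3^{99}≡198, 3^{66}≡106, 3^{18}≡125, none ≡ 1, so ord_199(3) = 198 and 3 is a primitive root.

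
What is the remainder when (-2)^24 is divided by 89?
By repeated squaring (mod 89): (-2)^{1}≡87, (-2)^{2}≡4, (-2)^{4}≡16, (-2)^{8}≡78, (-2)^{16}≡32. Then (-2)^{24} = (-2)^{16+8} ≡ 32 × 78 ≡ 4 (mod 89)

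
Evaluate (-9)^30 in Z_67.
By repeated squaring (mod 67): (-9)^{1}≡58, (-9)^{2}≡14, (-9)^{4}≡62, (-9)^{8}≡25, (-9)^{16}≡22. Then (-9)^{30} = (-9)^{16+8+4+2} ≡ 22 × 25 × 62 × 14 ≡ 25 (mod 67)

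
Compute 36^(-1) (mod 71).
Since 71 is prime, by Fermat 36^(-1) ≡ 36^{69} ≡ 2 (mod 71). Verify: 36 × 2 = 72 ≡ 1 (mod 71)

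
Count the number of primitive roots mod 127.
A prime p has φ(p-1) primitive roots; here φ(126) = 36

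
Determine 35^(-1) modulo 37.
Since 37 is prime, by Fermat 35^(-1) ≡ 35^{35} ≡ 18 mod 37. Verify: 35 × 18 = 630 ≡ 1 mod 37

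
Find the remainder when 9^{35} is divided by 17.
By Fermat: 9^{16} ≡ 1 (mod 17). 35 = 2×16 + 3. So 9^{35} ≡ 9^{3} ≡ 15 (mod 17)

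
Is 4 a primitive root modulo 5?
4^{2} ≡ 1 mod 5 and 2 < 4, so ord_5(4) = 2 ≠ 4 and 4 is not a primitive root.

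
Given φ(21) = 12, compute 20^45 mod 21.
By Euler: 20^{12} ≡ 1 (mod 21) since gcd(20, 21) = 1. 45 = 3×12 + 9. So 20^{45} ≡ 20^{9} ≡ 20 (mod 21)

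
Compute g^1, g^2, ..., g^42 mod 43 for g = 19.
19^1, 19^2, ..., 19^{42} mod 43: [19, 17, 22, 31, 30, 11, 37, 15, 27, 40, 29, 35, 20, 36, 39, 10, 18, 41, 5, 9, 42, 24, 26, 21, 12, 13, 32, 6, 28, 16, 3, 14, 8, 23, 7, 4, 33, 25, 2, 38, 34, 1]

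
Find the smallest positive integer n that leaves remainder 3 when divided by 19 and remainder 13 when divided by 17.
M = 19 × 17 = 323. M₁ = 17, y₁ ≡ 9 (mod 19). M₂ = 19, y₂ ≡ 9 (mod 17). n = 3×17×9 + 13×19×9 ≡ 98 (mod 323)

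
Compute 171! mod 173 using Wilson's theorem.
(172)! = (171)! × (172) ≡ -1 mod 173. So (171)! ≡ -1 × (172)^(-1) ≡ (-1)×(-1) = 1 mod 173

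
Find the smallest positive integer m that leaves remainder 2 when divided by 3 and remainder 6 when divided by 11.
M = 3 × 11 = 33. M₁ = 11, y₁ ≡ 2 mod 3. M₂ = 3, y₂ ≡ 4 mod 11. m = 2×11×2 + 6×3×4 ≡ 17 mod 33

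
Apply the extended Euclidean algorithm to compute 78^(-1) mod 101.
Extended GCD: 78(-22) + 101(17) = 1. So 78^(-1) ≡ -22 ≡ 79 mod 101. Verify: 78 × 79 = 6162 ≡ 1 mod 101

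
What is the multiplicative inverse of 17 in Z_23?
Since 23 is prime, by Fermat 17^(-1) ≡ 17^{21} ≡ 19 (mod 23). Verify: 17 × 19 = 323 ≡ 1 (mod 23)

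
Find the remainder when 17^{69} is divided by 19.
By Fermat: 17^{18} ≡ 1 (mod 19). 69 = 3×18 + 15. So 17^{69} ≡ 17^{15} ≡ 7 (mod 19)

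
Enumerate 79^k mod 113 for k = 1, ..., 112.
79^1, 79^2, ..., 79^{112} mod 113: [79, 26, 20, 111, 68, 61, 73, 4, 90, 104, 80, 105, 46, 18, 66, 16, 21, 77, 94, 81, 71, 72, 38, 64, 84, 82, 37, 98, 58, 62, 39, 30, 110, 102, 35, 53, 6, 22, 43, 7, 101, 69, 27, 99, 24, 88, 59, 28, 65, 50, 108, 57, 96, 13, 10, 112, 34, 87, 93, 2, 45, 52, 40, 109, 23, 9, 33, 8, 67, 95, 47, 97, 92, 36, 19, 32, 42, 41, 75, 49, 29, 31, 76, 15, 55, 51, 74, 83, 3, 11, 78, 60, 107, 91, 70, 106, 12, 44, 86, 14, 89, 25, 54, 85, 48, 63, 5, 56, 17, 100, 103, 1]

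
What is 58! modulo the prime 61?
(60)! = (58)! × (59) × (60) ≡ -1 mod 61. So (58)! ≡ -1 × [(60)(59)]^(-1) ≡ 30 mod 61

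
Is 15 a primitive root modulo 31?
15^{10} ≡ 1 (mod 31) and 10 < 30, so ord_31(15) = 10 ≠ 30 and 15 is not a primitive root.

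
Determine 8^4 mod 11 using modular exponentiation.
8^{4} = 4096 ≡ 4 mod 11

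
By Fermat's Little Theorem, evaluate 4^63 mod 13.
By Fermat: 4^{12} ≡ 1 (mod 13). 63 = 5×12 + 3. So 4^{63} ≡ 4^{3} ≡ 12 (mod 13)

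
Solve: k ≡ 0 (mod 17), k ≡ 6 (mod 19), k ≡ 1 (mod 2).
M = 17 × 19 × 2 = 646. M₁ = 38, y₁ ≡ 13 (mod 17). M₂ = 34, y₂ ≡ 14 (mod 19). M₃ = 323, y₃ ≡ 1 (mod 2). k = 0×38×13 + 6×34×14 + 1×323×1 ≡ 595 (mod 646)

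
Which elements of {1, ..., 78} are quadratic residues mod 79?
Quadratic residues modulo 79: {1, 2, 4, 5, 8, 9, 10, 11, 13, 16, 18, 19, 20, 21, 22, 23, 25, 26, 31, 32, 36, 38, 40, 42, 44, 45, 46, 49, 50, 51, 52, 55, 62, 64, 65, 67, 72, 73, 76}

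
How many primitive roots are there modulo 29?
Number of primitive roots mod 29 = φ(p-1) = φ(28) = 12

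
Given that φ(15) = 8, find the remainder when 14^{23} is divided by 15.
By Euler: 14^{8} ≡ 1 mod 15 since gcd(14, 15) = 1. 23 = 2×8 + 7. So 14^{23} ≡ 14^{7} ≡ 14 mod 15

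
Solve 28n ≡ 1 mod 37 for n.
Since 37 is prime, by Fermat 28^(-1) ≡ 28^{35} ≡ 4 mod 37. Verify: 28 × 4 = 112 ≡ 1 mod 37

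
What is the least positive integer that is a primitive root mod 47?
g = 5. Powers: [5, 25, 31, 14, 23, 21, ...] generates all 46 non-zero residues.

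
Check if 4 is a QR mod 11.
By Euler's criterion: 4^{5} ≡ 1 (mod 11). Since this equals 1, 4 is a QR.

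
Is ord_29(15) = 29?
Powers of 15 mod 29: 15^1≡15, 15^2≡22, 15^3≡11, 15^4≡20, 15^5≡10, 15^6≡5, 15^7≡17, 15^8≡23, 15^9≡26, 15^10≡13, 15^11≡21, 15^12≡25, 15^13≡27, 15^14≡28, 15^15≡14, 15^16≡7, 15^17≡18, 15^18≡9, 15^19≡19, 15^20≡24, 15^21≡12, 15^22≡6, 15^23≡3, 15^24≡16, 15^25≡8, 15^26≡4, 15^27≡2, 15^28≡1. Already 15^28≡1, so the order is 28 < 29. No, the actual order is 28.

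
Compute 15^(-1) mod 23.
Since 23 is prime, by Fermat 15^(-1) ≡ 15^{21} ≡ 20 mod 23. Verify: 15 × 20 = 300 ≡ 1 mod 23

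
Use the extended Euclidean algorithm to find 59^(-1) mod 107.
Extended GCD: 59(-29) + 107(16) = 1. So 59^(-1) ≡ -29 ≡ 78 mod 107. Verify: 59 × 78 = 4602 ≡ 1 mod 107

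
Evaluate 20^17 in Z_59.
By repeated squaring mod 59: 20^{1}≡20, 20^{2}≡46, 20^{4}≡51, 20^{8}≡5, 20^{16}≡25. Then 20^{17} = 20^{16+1} ≡ 25 × 20 ≡ 28 mod 59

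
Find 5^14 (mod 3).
Using Fermat: 5^{2} ≡ 1 (mod 3). 14 ≡ 0 (mod 2). So 5^{14} ≡ 5^{0} ≡ 1 (mod 3)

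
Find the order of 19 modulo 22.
Powers of 19 mod 22: 19^1≡19, 19^2≡9, 19^3≡17, 19^4≡15, 19^5≡21, 19^6≡3, 19^7≡13, 19^8≡5, 19^9≡7, 19^10≡1. So the order of 19 is 10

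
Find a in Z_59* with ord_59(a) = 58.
2 has order 58 mod 59 since 2^{58} ≡ 1 (mod 59) and no smaller power works.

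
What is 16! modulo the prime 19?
(18)! = (16)! × (17) × (18) ≡ -1 mod 19. So (16)! ≡ -1 × [(18)(17)]^(-1) ≡ 9 mod 19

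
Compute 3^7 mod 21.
By repeated squaring mod 21: 3^{1}≡3, 3^{2}≡9, 3^{4}≡18. Then 3^{7} = 3^{4+2+1} ≡ 18 × 9 × 3 ≡ 3 mod 21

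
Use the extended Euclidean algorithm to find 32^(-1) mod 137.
Extended GCD: 32(30) + 137(-7) = 1. So 32^(-1) ≡ 30 mod 137. Verify: 32 × 30 = 960 ≡ 1 mod 137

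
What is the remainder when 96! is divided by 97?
By Wilson's theorem, (96)! ≡ -1 ≡ 96 (mod 97)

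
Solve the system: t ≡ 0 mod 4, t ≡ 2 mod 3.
M = 4 × 3 = 12. M₁ = 3, y₁ ≡ 3 mod 4. M₂ = 4, y₂ ≡ 1 mod 3. t = 0×3×3 + 2×4×1 ≡ 8 mod 12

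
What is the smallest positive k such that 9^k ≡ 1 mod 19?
Powers of 9 mod 19: 9^1≡9, 9^2≡5, 9^3≡7, 9^4≡6, 9^5≡16, 9^6≡11, 9^7≡4, 9^8≡17, 9^9≡1. ord_19(9) = 9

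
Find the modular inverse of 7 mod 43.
Since 43 is prime, by Fermat 7^(-1) ≡ 7^{41} ≡ 37 mod 43. Verify: 7 × 37 = 259 ≡ 1 mod 43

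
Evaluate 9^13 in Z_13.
Using Fermat: 9^{12} ≡ 1 (mod 13). 13 ≡ 1 (mod 12). So 9^{13} ≡ 9^{1} ≡ 9 (mod 13)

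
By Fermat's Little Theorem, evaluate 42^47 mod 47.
By Fermat: 42^{46} ≡ 1 mod 47. So 42^{47} = 42^{46} · 42^{1} ≡ 42^{1} ≡ 42 mod 47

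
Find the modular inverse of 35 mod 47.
Since 47 is prime, by Fermat 35^(-1) ≡ 35^{45} ≡ 43 mod 47. Verify: 35 × 43 = 1505 ≡ 1 mod 47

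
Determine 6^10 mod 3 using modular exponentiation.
By repeated squaring mod 3: 6^{1}≡0, 6^{2}≡0, 6^{4}≡0, 6^{8}≡0. Then 6^{10} = 6^{8+2} ≡ 0 × 0 ≡ 0 mod 3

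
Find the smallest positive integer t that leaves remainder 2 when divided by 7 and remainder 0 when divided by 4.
M = 7 × 4 = 28. M₁ = 4, y₁ ≡ 2 mod 7. M₂ = 7, y₂ ≡ 3 mod 4. t = 2×4×2 + 0×7×3 ≡ 16 mod 28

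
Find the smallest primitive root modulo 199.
g = 3. Powers: [3, 9, 27, 81, 44, 132, 197, 193, 181, ...] generates all 198 non-zero residues.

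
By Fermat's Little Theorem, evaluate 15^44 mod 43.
By Fermat: 15^{42} ≡ 1 mod 43. So 15^{44} = 15^{42} · 15^{2} ≡ 15^{2} ≡ 10 mod 43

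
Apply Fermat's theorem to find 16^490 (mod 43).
By Fermat: 16^{42} ≡ 1 (mod 43). 490 ≡ 28 (mod 42). So 16^{490} ≡ 16^{28} ≡ 1 (mod 43)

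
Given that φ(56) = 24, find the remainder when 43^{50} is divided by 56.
By Euler: 43^{24} ≡ 1 (mod 56) since gcd(43, 56) = 1. 50 = 2×24 + 2. So 43^{50} ≡ 43^{2} ≡ 1 (mod 56)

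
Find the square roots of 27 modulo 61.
The square roots of 27 mod 61 are 37 and 24. Verify: 37² = 1369 ≡ 27 (mod 61)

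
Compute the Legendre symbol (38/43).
(38/43) = 38^{21} mod 43 = 1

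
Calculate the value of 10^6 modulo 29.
By repeated squaring mod 29: 10^{1}≡10, 10^{2}≡13, 10^{4}≡24. Then 10^{6} = 10^{4+2} ≡ 24 × 13 ≡ 22 mod 29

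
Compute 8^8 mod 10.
By repeated squaring (mod 10): 8^{1}≡8, 8^{2}≡4, 8^{4}≡6, 8^{8}≡6. So 8^{8} ≡ 6 (mod 10)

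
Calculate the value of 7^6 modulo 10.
By repeated squaring mod 10: 7^{1}≡7, 7^{2}≡9, 7^{4}≡1. Then 7^{6} = 7^{4+2} ≡ 1 × 9 ≡ 9 mod 10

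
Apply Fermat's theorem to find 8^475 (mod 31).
By Fermat: 8^{30} ≡ 1 (mod 31). 475 ≡ 25 (mod 30). So 8^{475} ≡ 8^{25} ≡ 1 (mod 31)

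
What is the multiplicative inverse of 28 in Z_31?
Since 31 is prime, by Fermat 28^(-1) ≡ 28^{29} ≡ 10 mod 31. Verify: 28 × 10 = 280 ≡ 1 mod 31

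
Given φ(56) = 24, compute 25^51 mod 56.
By Euler: 25^{24} ≡ 1 mod 56 since gcd(25, 56) = 1. 51 = 2×24 + 3. So 25^{51} ≡ 25^{3} ≡ 1 mod 56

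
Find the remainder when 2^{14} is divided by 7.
By Fermat: 2^{6} ≡ 1 mod 7. 14 = 2×6 + 2. So 2^{14} ≡ 2^{2} ≡ 4 mod 7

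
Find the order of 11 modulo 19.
Powers of 11 mod 19: 11^1≡11, 11^2≡7, 11^3≡1. So the order of 11 is 3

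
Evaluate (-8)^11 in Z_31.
By repeated squaring mod 31: (-8)^{1}≡23, (-8)^{2}≡2, (-8)^{4}≡4, (-8)^{8}≡16. Then (-8)^{11} = (-8)^{8+2+1} ≡ 16 × 2 × 23 ≡ 23 mod 31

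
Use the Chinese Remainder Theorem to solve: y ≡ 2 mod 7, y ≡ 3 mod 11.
M = 7 × 11 = 77. M₁ = 11, y₁ ≡ 2 mod 7. M₂ = 7, y₂ ≡ 8 mod 11. y = 2×11×2 + 3×7×8 ≡ 58 mod 77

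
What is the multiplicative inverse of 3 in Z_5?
Since 5 is prime, by Fermat 3^(-1) ≡ 3^{3} ≡ 2 mod 5. Verify: 3 × 2 = 6 ≡ 1 mod 5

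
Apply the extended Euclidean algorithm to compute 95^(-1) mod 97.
Extended GCD: 95(48) + 97(-47) = 1. So 95^(-1) ≡ 48 mod 97. Verify: 95 × 48 = 4560 ≡ 1 mod 97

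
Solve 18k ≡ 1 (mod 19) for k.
Since 19 is prime, by Fermat 18^(-1) ≡ 18^{17} ≡ 18 (mod 19). Verify: 18 × 18 = 324 ≡ 1 (mod 19)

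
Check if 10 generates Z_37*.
10^{3} ≡ 1 mod 37 and 3 < 36, so ord_37(10) = 3 ≠ 36 and 10 is not a primitive root.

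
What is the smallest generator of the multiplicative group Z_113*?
g = 3. For each prime q|112: 3^{56}≡112, 3^{16}≡49, none ≡ 1, so ord_113(3) = 112 and 3 is a primitive root.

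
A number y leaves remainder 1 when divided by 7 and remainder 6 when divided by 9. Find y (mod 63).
M = 7 × 9 = 63. M₁ = 9, y₁ ≡ 4 (mod 7). M₂ = 7, y₂ ≡ 4 (mod 9). y = 1×9×4 + 6×7×4 ≡ 15 (mod 63)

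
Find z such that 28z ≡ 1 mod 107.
Since 107 is prime, by Fermat 28^(-1) ≡ 28^{105} ≡ 65 mod 107. Verify: 28 × 65 = 1820 ≡ 1 mod 107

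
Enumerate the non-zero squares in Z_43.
Squares in Z_43*: {1, 4, 6, 9, 10, 11, 13, 14, 15, 16, 17, 21, 23, 24, 25, 31, 35, 36, 38, 40, 41}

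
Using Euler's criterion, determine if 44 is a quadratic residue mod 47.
By Euler's criterion: 44^{23} ≡ 46 mod 47. Since this equals -1 (≡ 46), 44 is not a QR.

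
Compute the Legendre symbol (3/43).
(3/43) = 3^{21} mod 43 = -1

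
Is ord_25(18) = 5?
Powers of 18 mod 25: 18^1≡18, 18^2≡24, 18^3≡7, 18^4≡1. Already 18^4≡1, so the order is 4 < 5. No, the actual order is 4.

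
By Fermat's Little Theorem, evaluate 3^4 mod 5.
By Fermat's Little Theorem, 3^{4} ≡ 1 mod 5 since 5 is prime and gcd(3, 5) = 1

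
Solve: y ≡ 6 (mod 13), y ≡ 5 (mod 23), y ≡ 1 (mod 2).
M = 13 × 23 × 2 = 598. M₁ = 46, y₁ ≡ 2 (mod 13). M₂ = 26, y₂ ≡ 8 (mod 23). M₃ = 299, y₃ ≡ 1 (mod 2). y = 6×46×2 + 5×26×8 + 1×299×1 ≡ 97 (mod 598)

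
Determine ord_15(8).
Powers of 8 mod 15: 8^1≡8, 8^2≡4, 8^3≡2, 8^4≡1. Order = 4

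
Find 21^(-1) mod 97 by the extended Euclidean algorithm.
Extended GCD: 21(37) + 97(-8) = 1. So 21^(-1) ≡ 37 mod 97. Verify: 21 × 37 = 777 ≡ 1 mod 97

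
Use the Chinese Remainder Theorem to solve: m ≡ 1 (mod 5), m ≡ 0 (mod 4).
M = 5 × 4 = 20. M₁ = 4, y₁ ≡ 4 (mod 5). M₂ = 5, y₂ ≡ 1 (mod 4). m = 1×4×4 + 0×5×1 ≡ 16 (mod 20)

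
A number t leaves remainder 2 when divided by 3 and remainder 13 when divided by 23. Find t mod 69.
M = 3 × 23 = 69. M₁ = 23, y₁ ≡ 2 mod 3. M₂ = 3, y₂ ≡ 8 mod 23. t = 2×23×2 + 13×3×8 ≡ 59 mod 69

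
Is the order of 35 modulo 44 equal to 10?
Powers of 35 mod 44: 35^1≡35, 35^2≡37, 35^3≡19, 35^4≡5, 35^5≡43, 35^6≡9, 35^7≡7, 35^8≡25, 35^9≡39, 35^10≡1. First k with 35^k≡1 is k=10. Yes, ord_44(35) = 10.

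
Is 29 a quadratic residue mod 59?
By Euler's criterion: 29^{29} ≡ 1 (mod 59). Since this equals 1, 29 is a QR.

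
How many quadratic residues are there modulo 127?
For prime 127, there are (p-1)/2 = (127-1)/2 = 63 quadratic residues (excluding 0).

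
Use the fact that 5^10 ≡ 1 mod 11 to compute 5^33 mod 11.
By Fermat: 5^{10} ≡ 1 mod 11. 33 = 3×10 + 3. So 5^{33} ≡ 5^{3} ≡ 4 mod 11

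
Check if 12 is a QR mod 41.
By Euler's criterion: 12^{20} ≡ 40 (mod 41). Since this equals -1 (≡ 40), 12 is not a QR.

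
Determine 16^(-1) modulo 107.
Since 107 is prime, by Fermat 16^(-1) ≡ 16^{105} ≡ 87 (mod 107). Verify: 16 × 87 = 1392 ≡ 1 (mod 107)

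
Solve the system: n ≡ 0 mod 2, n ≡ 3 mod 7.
M = 2 × 7 = 14. M₁ = 7, y₁ ≡ 1 mod 2. M₂ = 2, y₂ ≡ 4 mod 7. n = 0×7×1 + 3×2×4 ≡ 10 mod 14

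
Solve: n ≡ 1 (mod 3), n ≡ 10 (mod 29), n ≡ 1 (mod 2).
M = 3 × 29 × 2 = 174. M₁ = 58, y₁ ≡ 1 (mod 3). M₂ = 6, y₂ ≡ 5 (mod 29). M₃ = 87, y₃ ≡ 1 (mod 2). n = 1×58×1 + 10×6×5 + 1×87×1 ≡ 97 (mod 174)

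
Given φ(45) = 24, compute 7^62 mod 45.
By Euler: 7^{24} ≡ 1 mod 45 since gcd(7, 45) = 1. 62 = 2×24 + 14. So 7^{62} ≡ 7^{14} ≡ 4 mod 45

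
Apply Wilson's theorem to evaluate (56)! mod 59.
(58)! = (56)! × (57) × (58) ≡ -1 (mod 59). So (56)! ≡ -1 × [(58)(57)]^(-1) ≡ 29 (mod 59)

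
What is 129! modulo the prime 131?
(130)! = (129)! × (130) ≡ -1 (mod 131). So (129)! ≡ -1 × (130)^(-1) ≡ (-1)×(-1) = 1 (mod 131)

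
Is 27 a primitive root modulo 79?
27^{26} ≡ 1 (mod 79) and 26 < 78, so ord_79(27) = 26 ≠ 78 and 27 is not a primitive root.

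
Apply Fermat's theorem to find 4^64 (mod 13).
By Fermat: 4^{12} ≡ 1 (mod 13). 64 = 5×12 + 4. So 4^{64} ≡ 4^{4} ≡ 9 (mod 13)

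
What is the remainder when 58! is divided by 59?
By Wilson's theorem, (58)! ≡ -1 ≡ 58 mod 59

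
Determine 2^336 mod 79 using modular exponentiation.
Using Fermat: 2^{78} ≡ 1 (mod 79). 336 ≡ 24 (mod 78). So 2^{336} ≡ 2^{24} ≡ 65 (mod 79)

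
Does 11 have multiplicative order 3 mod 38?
Powers of 11 mod 38: 11^1≡11, 11^2≡7, 11^3≡1. First k with 11^k≡1 is k=3. Yes, ord_38(11) = 3.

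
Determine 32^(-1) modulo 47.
Since 47 is prime, by Fermat 32^(-1) ≡ 32^{45} ≡ 25 (mod 47). Verify: 32 × 25 = 800 ≡ 1 (mod 47)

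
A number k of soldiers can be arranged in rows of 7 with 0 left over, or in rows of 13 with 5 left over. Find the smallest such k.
M = 7 × 13 = 91. M₁ = 13, y₁ ≡ 6 (mod 7). M₂ = 7, y₂ ≡ 2 (mod 13). k = 0×13×6 + 5×7×2 ≡ 70 (mod 91)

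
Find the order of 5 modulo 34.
Powers of 5 mod 34: 5^1≡5, 5^2≡25, 5^3≡23, 5^4≡13, 5^5≡31, 5^6≡19, 5^7≡27, 5^8≡33, 5^9≡29, 5^10≡9, 5^11≡11, 5^12≡21, 5^13≡3, 5^14≡15, 5^15≡7, 5^16≡1. So the order of 5 is 16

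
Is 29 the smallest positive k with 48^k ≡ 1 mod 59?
Powers of 48 mod 59: 48^1≡48, 48^2≡3, 48^3≡26, 48^4≡9, 48^5≡19, 48^6≡27, 48^7≡57, 48^8≡22, 48^9≡53, 48^10≡7, 48^11≡41, 48^12≡21, 48^13≡5, 48^14≡4, 48^15≡15, 48^16≡12, 48^17≡45, 48^18≡36, 48^19≡17, 48^20≡49, 48^21≡51, 48^22≡29, 48^23≡35, 48^24≡28, 48^25≡46, 48^26≡25, 48^27≡20, 48^28≡16, 48^29≡1. First k with 48^k≡1 is k=29. Yes, ord_59(48) = 29.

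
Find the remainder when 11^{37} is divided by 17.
By Fermat: 11^{16} ≡ 1 (mod 17). 37 = 2×16 + 5. So 11^{37} ≡ 11^{5} ≡ 10 (mod 17)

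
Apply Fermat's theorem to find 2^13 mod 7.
By Fermat: 2^{6} ≡ 1 mod 7. 13 = 2×6 + 1. So 2^{13} ≡ 2^{1} ≡ 2 mod 7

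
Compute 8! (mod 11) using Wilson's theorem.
(10)! = (8)! × (9) × (10) ≡ -1 (mod 11). So (8)! ≡ -1 × [(10)(9)]^(-1) ≡ 5 (mod 11)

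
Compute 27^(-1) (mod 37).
Since 37 is prime, by Fermat 27^(-1) ≡ 27^{35} ≡ 11 (mod 37). Verify: 27 × 11 = 297 ≡ 1 (mod 37)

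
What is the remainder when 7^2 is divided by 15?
7^{2} = 49 ≡ 4 (mod 15)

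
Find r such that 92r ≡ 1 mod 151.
Since 151 is prime, by Fermat 92^(-1) ≡ 92^{149} ≡ 87 mod 151. Verify: 92 × 87 = 8004 ≡ 1 mod 151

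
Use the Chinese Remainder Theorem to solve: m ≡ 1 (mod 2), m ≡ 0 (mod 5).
M = 2 × 5 = 10. M₁ = 5, y₁ ≡ 1 (mod 2). M₂ = 2, y₂ ≡ 3 (mod 5). m = 1×5×1 + 0×2×3 ≡ 5 (mod 10)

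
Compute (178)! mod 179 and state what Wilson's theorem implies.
(178)! mod 179 = 178. Since this equals -1 mod 179, Wilson confirms 179 is prime.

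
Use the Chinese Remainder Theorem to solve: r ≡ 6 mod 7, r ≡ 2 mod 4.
M = 7 × 4 = 28. M₁ = 4, y₁ ≡ 2 mod 7. M₂ = 7, y₂ ≡ 3 mod 4. r = 6×4×2 + 2×7×3 ≡ 6 mod 28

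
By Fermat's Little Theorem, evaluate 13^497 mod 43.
By Fermat: 13^{42} ≡ 1 (mod 43). 497 ≡ 35 (mod 42). So 13^{497} ≡ 13^{35} ≡ 6 (mod 43)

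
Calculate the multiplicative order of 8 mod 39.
Powers of 8 mod 39: 8^1≡8, 8^2≡25, 8^3≡5, 8^4≡1. ord_39(8) = 4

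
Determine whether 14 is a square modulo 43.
By Euler's criterion: 14^{21} ≡ 1 mod 43. Since this equals 1, 14 is a QR.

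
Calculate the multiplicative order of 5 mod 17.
Powers of 5 mod 17: 5^1≡5, 5^2≡8, 5^3≡6, 5^4≡13, 5^5≡14, 5^6≡2, 5^7≡10, 5^8≡16, 5^9≡12, 5^10≡9, 5^11≡11, 5^12≡4, 5^13≡3, 5^14≡15, 5^15≡7, 5^16≡1. Order = 16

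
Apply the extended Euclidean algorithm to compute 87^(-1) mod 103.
Extended GCD: 87(45) + 103(-38) = 1. So 87^(-1) ≡ 45 mod 103. Verify: 87 × 45 = 3915 ≡ 1 mod 103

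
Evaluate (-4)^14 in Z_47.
By repeated squaring (mod 47): (-4)^{1}≡43, (-4)^{2}≡16, (-4)^{4}≡21, (-4)^{8}≡18. Then (-4)^{14} = (-4)^{8+4+2} ≡ 18 × 21 × 16 ≡ 32 (mod 47)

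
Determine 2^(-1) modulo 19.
Since 19 is prime, by Fermat 2^(-1) ≡ 2^{17} ≡ 10 (mod 19). Verify: 2 × 10 = 20 ≡ 1 (mod 19)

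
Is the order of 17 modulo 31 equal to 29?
Powers of 17 mod 31: 17^1≡17, 17^2≡10, 17^3≡15, 17^4≡7, 17^5≡26, 17^6≡8, 17^7≡12, 17^8≡18, 17^9≡27, 17^10≡25, 17^11≡22, 17^12≡2, 17^13≡3, 17^14≡20, 17^15≡30, 17^16≡14, 17^17≡21, 17^18≡16, 17^19≡24, 17^20≡5, 17^21≡23, 17^22≡19, 17^23≡13, 17^24≡4, 17^25≡6, 17^26≡9, 17^27≡29, 17^28≡28, 17^29≡11, 17^30≡1. 17^29≡11≢1, so ord ≠ 29. No, the actual order is 30.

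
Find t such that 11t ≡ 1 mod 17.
Since 17 is prime, by Fermat 11^(-1) ≡ 11^{15} ≡ 14 mod 17. Verify: 11 × 14 = 154 ≡ 1 mod 17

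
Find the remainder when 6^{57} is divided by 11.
By Fermat: 6^{10} ≡ 1 mod 11. 57 = 5×10 + 7. So 6^{57} ≡ 6^{7} ≡ 8 mod 11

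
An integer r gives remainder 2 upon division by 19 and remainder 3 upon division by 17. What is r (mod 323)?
M = 19 × 17 = 323. M₁ = 17, y₁ ≡ 9 (mod 19). M₂ = 19, y₂ ≡ 9 (mod 17). r = 2×17×9 + 3×19×9 ≡ 173 (mod 323)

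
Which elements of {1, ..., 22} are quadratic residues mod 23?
QRs mod 23: {1, 2, 3, 4, 6, 8, 9, 12, 13, 16, 18}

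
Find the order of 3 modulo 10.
Powers of 3 mod 10: 3^1≡3, 3^2≡9, 3^3≡7, 3^4≡1. ord_10(3) = 4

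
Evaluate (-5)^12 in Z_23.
By repeated squaring (mod 23): (-5)^{1}≡18, (-5)^{2}≡2, (-5)^{4}≡4, (-5)^{8}≡16. Then (-5)^{12} = (-5)^{8+4} ≡ 16 × 4 ≡ 18 (mod 23)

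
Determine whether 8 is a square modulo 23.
By Euler's criterion: 8^{11} ≡ 1 mod 23. Since this equals 1, 8 is a QR.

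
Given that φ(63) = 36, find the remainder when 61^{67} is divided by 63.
By Euler: 61^{36} ≡ 1 mod 63 since gcd(61, 63) = 1. 67 = 1×36 + 31. So 61^{67} ≡ 61^{31} ≡ 61 mod 63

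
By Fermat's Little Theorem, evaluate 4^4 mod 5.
By Fermat's Little Theorem, 4^{4} ≡ 1 (mod 5) since 5 is prime and gcd(4, 5) = 1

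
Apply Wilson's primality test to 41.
(40)! mod 41 = 40. Since 40 ≡ -1 mod 41, 41 is prime.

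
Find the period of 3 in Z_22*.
Powers of 3 mod 22: 3^1≡3, 3^2≡9, 3^3≡5, 3^4≡15, 3^5≡1. Order = 5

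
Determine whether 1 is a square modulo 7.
By Euler's criterion: 1^{3} ≡ 1 mod 7. Since this equals 1, 1 is a QR.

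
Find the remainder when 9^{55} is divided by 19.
By Fermat: 9^{18} ≡ 1 mod 19. 55 = 3×18 + 1. So 9^{55} ≡ 9^{1} ≡ 9 mod 19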